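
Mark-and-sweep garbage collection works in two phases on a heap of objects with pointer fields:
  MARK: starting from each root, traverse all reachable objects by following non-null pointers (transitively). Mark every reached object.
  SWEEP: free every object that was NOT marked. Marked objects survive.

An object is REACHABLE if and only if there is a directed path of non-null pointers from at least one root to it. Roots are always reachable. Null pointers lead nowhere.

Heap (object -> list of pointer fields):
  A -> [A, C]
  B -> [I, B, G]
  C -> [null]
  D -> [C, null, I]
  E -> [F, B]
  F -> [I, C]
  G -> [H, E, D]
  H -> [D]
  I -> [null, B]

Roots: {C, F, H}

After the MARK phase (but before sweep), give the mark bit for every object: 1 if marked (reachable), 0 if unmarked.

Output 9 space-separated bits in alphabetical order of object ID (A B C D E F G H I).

Roots: C F H
Mark C: refs=null, marked=C
Mark F: refs=I C, marked=C F
Mark H: refs=D, marked=C F H
Mark I: refs=null B, marked=C F H I
Mark D: refs=C null I, marked=C D F H I
Mark B: refs=I B G, marked=B C D F H I
Mark G: refs=H E D, marked=B C D F G H I
Mark E: refs=F B, marked=B C D E F G H I
Unmarked (collected): A

Answer: 0 1 1 1 1 1 1 1 1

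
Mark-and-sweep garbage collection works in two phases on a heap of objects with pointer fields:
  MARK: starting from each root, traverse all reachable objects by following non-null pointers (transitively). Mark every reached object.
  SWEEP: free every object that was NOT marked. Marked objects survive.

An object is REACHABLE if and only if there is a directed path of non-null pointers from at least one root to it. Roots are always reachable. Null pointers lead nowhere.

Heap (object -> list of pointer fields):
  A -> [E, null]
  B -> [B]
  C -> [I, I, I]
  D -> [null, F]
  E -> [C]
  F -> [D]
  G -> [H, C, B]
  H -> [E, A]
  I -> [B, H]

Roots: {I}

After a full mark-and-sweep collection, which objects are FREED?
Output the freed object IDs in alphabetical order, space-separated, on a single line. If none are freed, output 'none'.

Answer: D F G

Derivation:
Roots: I
Mark I: refs=B H, marked=I
Mark B: refs=B, marked=B I
Mark H: refs=E A, marked=B H I
Mark E: refs=C, marked=B E H I
Mark A: refs=E null, marked=A B E H I
Mark C: refs=I I I, marked=A B C E H I
Unmarked (collected): D F G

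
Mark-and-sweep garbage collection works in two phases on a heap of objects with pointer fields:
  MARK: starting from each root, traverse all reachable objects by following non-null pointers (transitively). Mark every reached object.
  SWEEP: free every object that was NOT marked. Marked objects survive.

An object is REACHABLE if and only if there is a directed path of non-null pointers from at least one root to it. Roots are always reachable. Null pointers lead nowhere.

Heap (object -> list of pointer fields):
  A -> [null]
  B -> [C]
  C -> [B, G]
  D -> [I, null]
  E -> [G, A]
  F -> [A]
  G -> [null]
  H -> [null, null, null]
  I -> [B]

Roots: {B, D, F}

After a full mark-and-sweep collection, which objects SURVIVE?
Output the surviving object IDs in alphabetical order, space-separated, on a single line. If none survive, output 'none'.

Roots: B D F
Mark B: refs=C, marked=B
Mark D: refs=I null, marked=B D
Mark F: refs=A, marked=B D F
Mark C: refs=B G, marked=B C D F
Mark I: refs=B, marked=B C D F I
Mark A: refs=null, marked=A B C D F I
Mark G: refs=null, marked=A B C D F G I
Unmarked (collected): E H

Answer: A B C D F G I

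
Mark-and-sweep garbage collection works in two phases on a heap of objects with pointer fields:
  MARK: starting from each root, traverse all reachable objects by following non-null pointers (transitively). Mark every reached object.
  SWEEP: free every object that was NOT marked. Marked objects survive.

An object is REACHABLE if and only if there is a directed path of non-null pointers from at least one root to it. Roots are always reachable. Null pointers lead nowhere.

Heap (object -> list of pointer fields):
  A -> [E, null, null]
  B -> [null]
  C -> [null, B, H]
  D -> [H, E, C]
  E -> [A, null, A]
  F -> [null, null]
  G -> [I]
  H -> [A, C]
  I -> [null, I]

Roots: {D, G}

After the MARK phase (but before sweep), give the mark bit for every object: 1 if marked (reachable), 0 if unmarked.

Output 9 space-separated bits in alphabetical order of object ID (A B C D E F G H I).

Answer: 1 1 1 1 1 0 1 1 1

Derivation:
Roots: D G
Mark D: refs=H E C, marked=D
Mark G: refs=I, marked=D G
Mark H: refs=A C, marked=D G H
Mark E: refs=A null A, marked=D E G H
Mark C: refs=null B H, marked=C D E G H
Mark I: refs=null I, marked=C D E G H I
Mark A: refs=E null null, marked=A C D E G H I
Mark B: refs=null, marked=A B C D E G H I
Unmarked (collected): F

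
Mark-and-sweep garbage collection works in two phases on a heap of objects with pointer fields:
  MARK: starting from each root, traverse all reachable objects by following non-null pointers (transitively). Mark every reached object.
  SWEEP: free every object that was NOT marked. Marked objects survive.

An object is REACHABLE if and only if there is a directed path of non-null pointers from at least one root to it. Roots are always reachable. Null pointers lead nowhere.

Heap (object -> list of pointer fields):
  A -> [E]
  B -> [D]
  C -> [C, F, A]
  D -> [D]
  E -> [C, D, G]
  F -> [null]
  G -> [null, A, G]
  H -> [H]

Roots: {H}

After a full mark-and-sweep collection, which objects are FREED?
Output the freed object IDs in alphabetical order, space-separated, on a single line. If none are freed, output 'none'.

Roots: H
Mark H: refs=H, marked=H
Unmarked (collected): A B C D E F G

Answer: A B C D E F G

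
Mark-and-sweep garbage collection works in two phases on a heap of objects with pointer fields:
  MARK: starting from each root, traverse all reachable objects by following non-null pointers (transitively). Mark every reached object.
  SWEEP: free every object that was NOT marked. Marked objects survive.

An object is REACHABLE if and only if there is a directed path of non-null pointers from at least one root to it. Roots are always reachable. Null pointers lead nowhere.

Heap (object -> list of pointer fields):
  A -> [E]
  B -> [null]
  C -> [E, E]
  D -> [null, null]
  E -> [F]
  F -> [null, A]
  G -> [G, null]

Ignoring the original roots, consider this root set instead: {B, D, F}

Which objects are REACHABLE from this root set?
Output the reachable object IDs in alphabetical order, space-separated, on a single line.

Answer: A B D E F

Derivation:
Roots: B D F
Mark B: refs=null, marked=B
Mark D: refs=null null, marked=B D
Mark F: refs=null A, marked=B D F
Mark A: refs=E, marked=A B D F
Mark E: refs=F, marked=A B D E F
Unmarked (collected): C G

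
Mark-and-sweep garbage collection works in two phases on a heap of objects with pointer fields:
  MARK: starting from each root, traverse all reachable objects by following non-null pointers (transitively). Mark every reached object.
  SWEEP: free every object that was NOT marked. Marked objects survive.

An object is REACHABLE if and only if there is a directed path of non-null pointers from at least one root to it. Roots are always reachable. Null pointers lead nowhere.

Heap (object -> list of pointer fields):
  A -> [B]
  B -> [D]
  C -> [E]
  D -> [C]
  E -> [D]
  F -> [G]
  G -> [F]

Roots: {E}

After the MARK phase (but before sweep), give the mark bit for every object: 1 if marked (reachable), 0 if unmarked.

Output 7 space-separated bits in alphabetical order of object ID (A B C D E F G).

Answer: 0 0 1 1 1 0 0

Derivation:
Roots: E
Mark E: refs=D, marked=E
Mark D: refs=C, marked=D E
Mark C: refs=E, marked=C D E
Unmarked (collected): A B F G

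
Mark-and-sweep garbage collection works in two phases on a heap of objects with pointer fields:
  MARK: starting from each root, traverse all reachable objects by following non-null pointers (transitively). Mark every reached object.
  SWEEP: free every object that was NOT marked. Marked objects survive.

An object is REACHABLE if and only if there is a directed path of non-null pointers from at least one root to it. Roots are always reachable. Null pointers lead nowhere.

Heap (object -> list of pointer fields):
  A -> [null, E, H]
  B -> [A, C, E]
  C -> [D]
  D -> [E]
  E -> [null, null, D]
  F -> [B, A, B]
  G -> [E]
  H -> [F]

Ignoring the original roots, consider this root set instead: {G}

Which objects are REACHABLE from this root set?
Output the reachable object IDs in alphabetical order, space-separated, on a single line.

Answer: D E G

Derivation:
Roots: G
Mark G: refs=E, marked=G
Mark E: refs=null null D, marked=E G
Mark D: refs=E, marked=D E G
Unmarked (collected): A B C F H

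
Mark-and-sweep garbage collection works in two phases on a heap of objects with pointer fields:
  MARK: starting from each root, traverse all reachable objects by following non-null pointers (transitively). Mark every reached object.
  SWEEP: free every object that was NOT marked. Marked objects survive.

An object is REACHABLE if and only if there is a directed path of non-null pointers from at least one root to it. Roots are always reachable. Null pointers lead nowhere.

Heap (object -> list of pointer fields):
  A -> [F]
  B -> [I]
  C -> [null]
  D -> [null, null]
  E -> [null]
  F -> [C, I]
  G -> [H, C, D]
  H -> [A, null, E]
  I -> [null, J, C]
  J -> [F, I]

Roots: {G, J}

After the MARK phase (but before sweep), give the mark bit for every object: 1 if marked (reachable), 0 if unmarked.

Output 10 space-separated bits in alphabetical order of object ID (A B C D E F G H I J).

Answer: 1 0 1 1 1 1 1 1 1 1

Derivation:
Roots: G J
Mark G: refs=H C D, marked=G
Mark J: refs=F I, marked=G J
Mark H: refs=A null E, marked=G H J
Mark C: refs=null, marked=C G H J
Mark D: refs=null null, marked=C D G H J
Mark F: refs=C I, marked=C D F G H J
Mark I: refs=null J C, marked=C D F G H I J
Mark A: refs=F, marked=A C D F G H I J
Mark E: refs=null, marked=A C D E F G H I J
Unmarked (collected): B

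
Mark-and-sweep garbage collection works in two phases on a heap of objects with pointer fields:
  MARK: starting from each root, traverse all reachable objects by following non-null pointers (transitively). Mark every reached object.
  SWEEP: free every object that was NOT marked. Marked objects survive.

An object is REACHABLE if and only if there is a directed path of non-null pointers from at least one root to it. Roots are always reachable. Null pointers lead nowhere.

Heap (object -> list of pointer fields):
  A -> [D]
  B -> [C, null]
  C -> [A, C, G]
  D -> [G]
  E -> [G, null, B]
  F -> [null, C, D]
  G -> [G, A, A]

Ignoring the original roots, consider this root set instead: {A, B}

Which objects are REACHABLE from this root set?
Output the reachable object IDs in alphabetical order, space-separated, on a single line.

Answer: A B C D G

Derivation:
Roots: A B
Mark A: refs=D, marked=A
Mark B: refs=C null, marked=A B
Mark D: refs=G, marked=A B D
Mark C: refs=A C G, marked=A B C D
Mark G: refs=G A A, marked=A B C D G
Unmarked (collected): E F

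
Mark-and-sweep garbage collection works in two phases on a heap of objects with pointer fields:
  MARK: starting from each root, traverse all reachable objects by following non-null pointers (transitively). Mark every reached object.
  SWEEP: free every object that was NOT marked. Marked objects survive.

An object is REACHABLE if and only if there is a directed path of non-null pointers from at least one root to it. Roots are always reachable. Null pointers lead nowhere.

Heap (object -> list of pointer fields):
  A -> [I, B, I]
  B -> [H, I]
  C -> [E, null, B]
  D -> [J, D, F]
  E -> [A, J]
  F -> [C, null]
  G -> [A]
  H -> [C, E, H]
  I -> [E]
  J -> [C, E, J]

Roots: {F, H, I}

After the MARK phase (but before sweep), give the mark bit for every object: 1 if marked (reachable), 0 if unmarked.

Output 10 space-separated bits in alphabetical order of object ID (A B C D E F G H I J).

Answer: 1 1 1 0 1 1 0 1 1 1

Derivation:
Roots: F H I
Mark F: refs=C null, marked=F
Mark H: refs=C E H, marked=F H
Mark I: refs=E, marked=F H I
Mark C: refs=E null B, marked=C F H I
Mark E: refs=A J, marked=C E F H I
Mark B: refs=H I, marked=B C E F H I
Mark A: refs=I B I, marked=A B C E F H I
Mark J: refs=C E J, marked=A B C E F H I J
Unmarked (collected): D G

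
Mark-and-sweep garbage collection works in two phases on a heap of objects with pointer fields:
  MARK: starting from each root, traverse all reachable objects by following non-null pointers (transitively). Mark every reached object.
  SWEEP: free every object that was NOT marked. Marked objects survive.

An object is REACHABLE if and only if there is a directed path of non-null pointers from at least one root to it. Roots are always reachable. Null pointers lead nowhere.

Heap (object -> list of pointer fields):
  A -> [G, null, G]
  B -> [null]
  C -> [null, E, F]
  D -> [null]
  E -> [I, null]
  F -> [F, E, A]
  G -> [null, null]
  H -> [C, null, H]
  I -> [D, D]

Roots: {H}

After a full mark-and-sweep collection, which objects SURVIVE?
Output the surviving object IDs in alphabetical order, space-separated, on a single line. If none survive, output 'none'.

Answer: A C D E F G H I

Derivation:
Roots: H
Mark H: refs=C null H, marked=H
Mark C: refs=null E F, marked=C H
Mark E: refs=I null, marked=C E H
Mark F: refs=F E A, marked=C E F H
Mark I: refs=D D, marked=C E F H I
Mark A: refs=G null G, marked=A C E F H I
Mark D: refs=null, marked=A C D E F H I
Mark G: refs=null null, marked=A C D E F G H I
Unmarked (collected): B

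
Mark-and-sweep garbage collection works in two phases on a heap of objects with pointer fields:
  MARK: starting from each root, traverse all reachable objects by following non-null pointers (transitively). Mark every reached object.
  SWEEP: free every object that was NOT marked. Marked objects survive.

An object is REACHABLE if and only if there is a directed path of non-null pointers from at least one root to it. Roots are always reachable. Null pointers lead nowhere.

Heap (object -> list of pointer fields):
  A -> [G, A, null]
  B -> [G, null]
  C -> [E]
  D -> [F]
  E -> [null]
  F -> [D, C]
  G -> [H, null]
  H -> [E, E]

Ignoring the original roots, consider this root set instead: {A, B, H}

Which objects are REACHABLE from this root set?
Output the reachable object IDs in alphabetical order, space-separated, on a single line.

Answer: A B E G H

Derivation:
Roots: A B H
Mark A: refs=G A null, marked=A
Mark B: refs=G null, marked=A B
Mark H: refs=E E, marked=A B H
Mark G: refs=H null, marked=A B G H
Mark E: refs=null, marked=A B E G H
Unmarked (collected): C D F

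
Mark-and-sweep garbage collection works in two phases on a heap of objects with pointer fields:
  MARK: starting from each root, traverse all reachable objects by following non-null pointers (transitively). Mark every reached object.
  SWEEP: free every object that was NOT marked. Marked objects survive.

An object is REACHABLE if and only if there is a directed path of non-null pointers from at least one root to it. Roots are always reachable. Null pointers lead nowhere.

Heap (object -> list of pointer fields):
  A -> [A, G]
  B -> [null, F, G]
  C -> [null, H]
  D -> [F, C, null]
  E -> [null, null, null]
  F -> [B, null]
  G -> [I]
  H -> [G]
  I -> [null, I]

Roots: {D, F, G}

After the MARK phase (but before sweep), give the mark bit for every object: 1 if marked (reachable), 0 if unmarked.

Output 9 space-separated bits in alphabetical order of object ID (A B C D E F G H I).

Roots: D F G
Mark D: refs=F C null, marked=D
Mark F: refs=B null, marked=D F
Mark G: refs=I, marked=D F G
Mark C: refs=null H, marked=C D F G
Mark B: refs=null F G, marked=B C D F G
Mark I: refs=null I, marked=B C D F G I
Mark H: refs=G, marked=B C D F G H I
Unmarked (collected): A E

Answer: 0 1 1 1 0 1 1 1 1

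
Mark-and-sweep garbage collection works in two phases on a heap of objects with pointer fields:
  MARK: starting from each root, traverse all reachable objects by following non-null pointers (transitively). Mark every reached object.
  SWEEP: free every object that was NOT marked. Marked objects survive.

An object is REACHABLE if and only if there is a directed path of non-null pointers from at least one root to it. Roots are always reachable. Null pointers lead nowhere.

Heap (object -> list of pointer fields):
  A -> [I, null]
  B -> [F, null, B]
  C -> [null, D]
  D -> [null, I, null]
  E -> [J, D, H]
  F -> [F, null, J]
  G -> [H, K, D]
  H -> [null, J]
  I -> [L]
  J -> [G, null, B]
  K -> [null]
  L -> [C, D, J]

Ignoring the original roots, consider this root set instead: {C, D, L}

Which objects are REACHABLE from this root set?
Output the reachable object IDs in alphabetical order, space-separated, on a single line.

Answer: B C D F G H I J K L

Derivation:
Roots: C D L
Mark C: refs=null D, marked=C
Mark D: refs=null I null, marked=C D
Mark L: refs=C D J, marked=C D L
Mark I: refs=L, marked=C D I L
Mark J: refs=G null B, marked=C D I J L
Mark G: refs=H K D, marked=C D G I J L
Mark B: refs=F null B, marked=B C D G I J L
Mark H: refs=null J, marked=B C D G H I J L
Mark K: refs=null, marked=B C D G H I J K L
Mark F: refs=F null J, marked=B C D F G H I J K L
Unmarked (collected): A E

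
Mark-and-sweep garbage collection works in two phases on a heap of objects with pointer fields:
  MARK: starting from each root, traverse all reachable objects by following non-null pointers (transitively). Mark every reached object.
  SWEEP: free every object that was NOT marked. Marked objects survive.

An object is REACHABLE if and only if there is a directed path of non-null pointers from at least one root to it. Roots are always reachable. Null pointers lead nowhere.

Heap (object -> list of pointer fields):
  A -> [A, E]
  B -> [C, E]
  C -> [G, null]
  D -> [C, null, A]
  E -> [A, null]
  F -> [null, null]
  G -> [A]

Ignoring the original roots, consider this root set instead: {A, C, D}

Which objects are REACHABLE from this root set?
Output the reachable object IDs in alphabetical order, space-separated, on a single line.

Answer: A C D E G

Derivation:
Roots: A C D
Mark A: refs=A E, marked=A
Mark C: refs=G null, marked=A C
Mark D: refs=C null A, marked=A C D
Mark E: refs=A null, marked=A C D E
Mark G: refs=A, marked=A C D E G
Unmarked (collected): B F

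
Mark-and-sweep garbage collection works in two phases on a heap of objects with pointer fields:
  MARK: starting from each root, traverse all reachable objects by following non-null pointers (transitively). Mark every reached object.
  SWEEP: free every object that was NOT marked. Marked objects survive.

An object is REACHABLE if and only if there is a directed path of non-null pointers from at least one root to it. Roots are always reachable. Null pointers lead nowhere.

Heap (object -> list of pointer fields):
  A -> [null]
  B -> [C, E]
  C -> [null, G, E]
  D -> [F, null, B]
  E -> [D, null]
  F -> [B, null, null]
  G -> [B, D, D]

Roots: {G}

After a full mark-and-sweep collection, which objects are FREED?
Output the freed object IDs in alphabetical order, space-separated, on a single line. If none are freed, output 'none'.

Answer: A

Derivation:
Roots: G
Mark G: refs=B D D, marked=G
Mark B: refs=C E, marked=B G
Mark D: refs=F null B, marked=B D G
Mark C: refs=null G E, marked=B C D G
Mark E: refs=D null, marked=B C D E G
Mark F: refs=B null null, marked=B C D E F G
Unmarked (collected): A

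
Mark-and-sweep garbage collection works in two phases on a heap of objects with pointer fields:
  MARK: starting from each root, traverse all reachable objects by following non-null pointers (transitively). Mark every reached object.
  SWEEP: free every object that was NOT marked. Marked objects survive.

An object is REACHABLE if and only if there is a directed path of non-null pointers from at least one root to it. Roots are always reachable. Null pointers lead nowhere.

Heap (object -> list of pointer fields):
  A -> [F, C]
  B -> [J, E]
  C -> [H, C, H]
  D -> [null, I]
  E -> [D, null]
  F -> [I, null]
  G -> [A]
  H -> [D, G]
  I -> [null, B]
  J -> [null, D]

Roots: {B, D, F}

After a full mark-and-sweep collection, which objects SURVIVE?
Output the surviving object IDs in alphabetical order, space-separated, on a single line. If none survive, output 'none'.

Roots: B D F
Mark B: refs=J E, marked=B
Mark D: refs=null I, marked=B D
Mark F: refs=I null, marked=B D F
Mark J: refs=null D, marked=B D F J
Mark E: refs=D null, marked=B D E F J
Mark I: refs=null B, marked=B D E F I J
Unmarked (collected): A C G H

Answer: B D E F I J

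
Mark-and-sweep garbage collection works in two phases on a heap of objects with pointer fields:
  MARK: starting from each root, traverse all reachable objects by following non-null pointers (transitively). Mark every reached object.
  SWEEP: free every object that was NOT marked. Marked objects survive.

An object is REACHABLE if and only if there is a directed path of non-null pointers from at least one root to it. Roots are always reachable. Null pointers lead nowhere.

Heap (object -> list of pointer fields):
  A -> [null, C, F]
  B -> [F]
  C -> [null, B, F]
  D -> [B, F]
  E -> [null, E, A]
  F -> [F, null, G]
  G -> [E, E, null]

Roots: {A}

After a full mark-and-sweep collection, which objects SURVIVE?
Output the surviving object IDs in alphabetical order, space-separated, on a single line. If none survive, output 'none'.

Answer: A B C E F G

Derivation:
Roots: A
Mark A: refs=null C F, marked=A
Mark C: refs=null B F, marked=A C
Mark F: refs=F null G, marked=A C F
Mark B: refs=F, marked=A B C F
Mark G: refs=E E null, marked=A B C F G
Mark E: refs=null E A, marked=A B C E F G
Unmarked (collected): D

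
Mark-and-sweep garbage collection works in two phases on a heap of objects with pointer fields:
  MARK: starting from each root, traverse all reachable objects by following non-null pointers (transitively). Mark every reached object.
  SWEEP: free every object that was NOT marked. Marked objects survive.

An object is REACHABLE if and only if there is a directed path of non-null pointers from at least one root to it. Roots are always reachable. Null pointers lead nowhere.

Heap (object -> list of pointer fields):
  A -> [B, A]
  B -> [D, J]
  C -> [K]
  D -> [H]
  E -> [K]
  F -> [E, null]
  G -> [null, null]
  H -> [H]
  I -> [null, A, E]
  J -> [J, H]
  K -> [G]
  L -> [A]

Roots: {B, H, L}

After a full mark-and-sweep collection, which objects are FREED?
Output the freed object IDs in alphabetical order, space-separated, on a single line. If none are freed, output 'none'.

Answer: C E F G I K

Derivation:
Roots: B H L
Mark B: refs=D J, marked=B
Mark H: refs=H, marked=B H
Mark L: refs=A, marked=B H L
Mark D: refs=H, marked=B D H L
Mark J: refs=J H, marked=B D H J L
Mark A: refs=B A, marked=A B D H J L
Unmarked (collected): C E F G I K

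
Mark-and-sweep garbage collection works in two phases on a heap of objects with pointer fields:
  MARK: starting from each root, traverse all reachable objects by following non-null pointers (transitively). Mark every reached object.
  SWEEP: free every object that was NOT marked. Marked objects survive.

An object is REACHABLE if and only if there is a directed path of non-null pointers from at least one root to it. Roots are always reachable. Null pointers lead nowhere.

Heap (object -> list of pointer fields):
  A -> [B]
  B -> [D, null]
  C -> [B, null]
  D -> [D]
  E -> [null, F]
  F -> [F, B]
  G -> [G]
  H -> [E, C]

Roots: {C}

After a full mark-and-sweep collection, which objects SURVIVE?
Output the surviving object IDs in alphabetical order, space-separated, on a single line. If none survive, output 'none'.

Roots: C
Mark C: refs=B null, marked=C
Mark B: refs=D null, marked=B C
Mark D: refs=D, marked=B C D
Unmarked (collected): A E F G H

Answer: B C D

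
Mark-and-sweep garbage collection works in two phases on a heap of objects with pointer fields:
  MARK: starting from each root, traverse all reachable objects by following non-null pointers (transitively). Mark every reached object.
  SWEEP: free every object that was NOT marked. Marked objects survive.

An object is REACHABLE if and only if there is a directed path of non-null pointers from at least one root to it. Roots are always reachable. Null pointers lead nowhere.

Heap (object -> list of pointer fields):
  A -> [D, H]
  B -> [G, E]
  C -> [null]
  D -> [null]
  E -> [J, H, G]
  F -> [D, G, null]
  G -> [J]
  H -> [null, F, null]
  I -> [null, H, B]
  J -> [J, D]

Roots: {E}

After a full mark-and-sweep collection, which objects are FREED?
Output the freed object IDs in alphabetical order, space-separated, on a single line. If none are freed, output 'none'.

Answer: A B C I

Derivation:
Roots: E
Mark E: refs=J H G, marked=E
Mark J: refs=J D, marked=E J
Mark H: refs=null F null, marked=E H J
Mark G: refs=J, marked=E G H J
Mark D: refs=null, marked=D E G H J
Mark F: refs=D G null, marked=D E F G H J
Unmarked (collected): A B C I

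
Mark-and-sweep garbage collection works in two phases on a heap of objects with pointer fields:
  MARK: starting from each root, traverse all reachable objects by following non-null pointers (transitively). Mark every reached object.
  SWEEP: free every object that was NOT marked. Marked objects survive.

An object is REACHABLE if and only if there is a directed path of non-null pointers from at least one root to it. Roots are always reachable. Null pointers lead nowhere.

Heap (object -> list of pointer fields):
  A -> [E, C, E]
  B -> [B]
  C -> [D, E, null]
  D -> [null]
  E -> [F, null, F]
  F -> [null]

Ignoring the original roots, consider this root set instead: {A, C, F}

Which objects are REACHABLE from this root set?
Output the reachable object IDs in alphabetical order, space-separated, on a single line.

Answer: A C D E F

Derivation:
Roots: A C F
Mark A: refs=E C E, marked=A
Mark C: refs=D E null, marked=A C
Mark F: refs=null, marked=A C F
Mark E: refs=F null F, marked=A C E F
Mark D: refs=null, marked=A C D E F
Unmarked (collected): B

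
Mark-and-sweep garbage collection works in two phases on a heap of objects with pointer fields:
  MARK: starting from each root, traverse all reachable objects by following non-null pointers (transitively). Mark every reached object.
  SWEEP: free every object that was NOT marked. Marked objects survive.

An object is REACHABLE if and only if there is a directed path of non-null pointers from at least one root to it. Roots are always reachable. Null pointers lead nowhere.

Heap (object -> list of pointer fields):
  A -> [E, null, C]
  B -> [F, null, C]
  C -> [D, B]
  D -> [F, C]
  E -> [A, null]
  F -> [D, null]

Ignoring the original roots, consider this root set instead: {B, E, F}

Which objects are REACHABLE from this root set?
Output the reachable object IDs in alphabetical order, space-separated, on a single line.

Roots: B E F
Mark B: refs=F null C, marked=B
Mark E: refs=A null, marked=B E
Mark F: refs=D null, marked=B E F
Mark C: refs=D B, marked=B C E F
Mark A: refs=E null C, marked=A B C E F
Mark D: refs=F C, marked=A B C D E F
Unmarked (collected): (none)

Answer: A B C D E F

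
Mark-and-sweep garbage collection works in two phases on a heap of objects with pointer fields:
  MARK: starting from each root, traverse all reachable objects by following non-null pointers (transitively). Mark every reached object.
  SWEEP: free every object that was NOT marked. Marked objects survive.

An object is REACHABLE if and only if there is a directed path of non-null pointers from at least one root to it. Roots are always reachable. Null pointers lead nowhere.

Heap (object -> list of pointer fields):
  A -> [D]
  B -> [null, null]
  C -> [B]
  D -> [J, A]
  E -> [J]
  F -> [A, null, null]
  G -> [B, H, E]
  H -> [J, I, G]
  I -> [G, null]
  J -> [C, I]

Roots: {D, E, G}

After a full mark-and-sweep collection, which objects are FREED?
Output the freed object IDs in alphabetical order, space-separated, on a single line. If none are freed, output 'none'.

Answer: F

Derivation:
Roots: D E G
Mark D: refs=J A, marked=D
Mark E: refs=J, marked=D E
Mark G: refs=B H E, marked=D E G
Mark J: refs=C I, marked=D E G J
Mark A: refs=D, marked=A D E G J
Mark B: refs=null null, marked=A B D E G J
Mark H: refs=J I G, marked=A B D E G H J
Mark C: refs=B, marked=A B C D E G H J
Mark I: refs=G null, marked=A B C D E G H I J
Unmarked (collected): F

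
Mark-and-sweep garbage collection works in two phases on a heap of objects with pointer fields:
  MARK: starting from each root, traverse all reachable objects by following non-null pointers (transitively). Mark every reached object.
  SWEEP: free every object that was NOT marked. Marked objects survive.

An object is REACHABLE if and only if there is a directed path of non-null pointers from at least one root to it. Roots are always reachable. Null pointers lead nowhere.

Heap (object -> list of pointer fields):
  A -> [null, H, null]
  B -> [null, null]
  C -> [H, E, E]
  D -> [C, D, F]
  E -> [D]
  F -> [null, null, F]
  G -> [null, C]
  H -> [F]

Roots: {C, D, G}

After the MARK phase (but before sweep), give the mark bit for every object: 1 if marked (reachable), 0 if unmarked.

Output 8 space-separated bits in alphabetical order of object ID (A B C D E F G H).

Roots: C D G
Mark C: refs=H E E, marked=C
Mark D: refs=C D F, marked=C D
Mark G: refs=null C, marked=C D G
Mark H: refs=F, marked=C D G H
Mark E: refs=D, marked=C D E G H
Mark F: refs=null null F, marked=C D E F G H
Unmarked (collected): A B

Answer: 0 0 1 1 1 1 1 1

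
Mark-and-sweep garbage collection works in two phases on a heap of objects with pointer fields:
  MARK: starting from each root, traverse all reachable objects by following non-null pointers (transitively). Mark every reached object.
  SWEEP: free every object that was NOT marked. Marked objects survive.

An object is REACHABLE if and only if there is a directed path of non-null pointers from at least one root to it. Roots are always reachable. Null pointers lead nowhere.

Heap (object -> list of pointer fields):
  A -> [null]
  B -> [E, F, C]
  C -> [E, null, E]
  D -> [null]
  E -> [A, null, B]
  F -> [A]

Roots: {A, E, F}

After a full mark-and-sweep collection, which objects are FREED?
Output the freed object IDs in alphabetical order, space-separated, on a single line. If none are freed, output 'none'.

Answer: D

Derivation:
Roots: A E F
Mark A: refs=null, marked=A
Mark E: refs=A null B, marked=A E
Mark F: refs=A, marked=A E F
Mark B: refs=E F C, marked=A B E F
Mark C: refs=E null E, marked=A B C E F
Unmarked (collected): D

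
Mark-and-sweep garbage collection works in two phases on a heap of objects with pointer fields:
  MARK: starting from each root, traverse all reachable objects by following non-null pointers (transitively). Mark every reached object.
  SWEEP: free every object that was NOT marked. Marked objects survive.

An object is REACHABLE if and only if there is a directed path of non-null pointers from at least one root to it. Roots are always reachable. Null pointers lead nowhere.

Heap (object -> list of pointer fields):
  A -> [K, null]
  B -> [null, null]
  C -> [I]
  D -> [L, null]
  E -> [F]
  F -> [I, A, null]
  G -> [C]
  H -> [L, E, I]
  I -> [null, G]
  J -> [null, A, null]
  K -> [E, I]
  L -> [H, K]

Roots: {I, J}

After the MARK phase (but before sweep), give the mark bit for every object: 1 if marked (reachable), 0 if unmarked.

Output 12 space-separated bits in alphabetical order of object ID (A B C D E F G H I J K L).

Roots: I J
Mark I: refs=null G, marked=I
Mark J: refs=null A null, marked=I J
Mark G: refs=C, marked=G I J
Mark A: refs=K null, marked=A G I J
Mark C: refs=I, marked=A C G I J
Mark K: refs=E I, marked=A C G I J K
Mark E: refs=F, marked=A C E G I J K
Mark F: refs=I A null, marked=A C E F G I J K
Unmarked (collected): B D H L

Answer: 1 0 1 0 1 1 1 0 1 1 1 0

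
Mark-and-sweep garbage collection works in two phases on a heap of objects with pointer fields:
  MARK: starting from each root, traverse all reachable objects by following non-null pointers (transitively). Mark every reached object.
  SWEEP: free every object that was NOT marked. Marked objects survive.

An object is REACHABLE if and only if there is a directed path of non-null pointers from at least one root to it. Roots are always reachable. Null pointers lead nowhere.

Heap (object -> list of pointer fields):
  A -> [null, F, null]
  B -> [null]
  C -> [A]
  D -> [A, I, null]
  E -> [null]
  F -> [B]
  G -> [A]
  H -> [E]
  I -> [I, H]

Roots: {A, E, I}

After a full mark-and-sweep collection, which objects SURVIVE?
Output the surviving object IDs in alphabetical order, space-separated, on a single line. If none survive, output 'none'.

Roots: A E I
Mark A: refs=null F null, marked=A
Mark E: refs=null, marked=A E
Mark I: refs=I H, marked=A E I
Mark F: refs=B, marked=A E F I
Mark H: refs=E, marked=A E F H I
Mark B: refs=null, marked=A B E F H I
Unmarked (collected): C D G

Answer: A B E F H I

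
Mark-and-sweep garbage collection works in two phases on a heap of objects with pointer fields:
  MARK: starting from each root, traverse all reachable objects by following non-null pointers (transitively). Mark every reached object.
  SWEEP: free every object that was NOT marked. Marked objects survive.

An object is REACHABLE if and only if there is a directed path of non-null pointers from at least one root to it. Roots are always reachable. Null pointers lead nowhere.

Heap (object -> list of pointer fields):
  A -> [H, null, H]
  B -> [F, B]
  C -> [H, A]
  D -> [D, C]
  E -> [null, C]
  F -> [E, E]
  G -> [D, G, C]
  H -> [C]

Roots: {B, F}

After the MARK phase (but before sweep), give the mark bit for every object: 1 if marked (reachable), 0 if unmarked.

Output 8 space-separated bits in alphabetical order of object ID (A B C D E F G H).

Roots: B F
Mark B: refs=F B, marked=B
Mark F: refs=E E, marked=B F
Mark E: refs=null C, marked=B E F
Mark C: refs=H A, marked=B C E F
Mark H: refs=C, marked=B C E F H
Mark A: refs=H null H, marked=A B C E F H
Unmarked (collected): D G

Answer: 1 1 1 0 1 1 0 1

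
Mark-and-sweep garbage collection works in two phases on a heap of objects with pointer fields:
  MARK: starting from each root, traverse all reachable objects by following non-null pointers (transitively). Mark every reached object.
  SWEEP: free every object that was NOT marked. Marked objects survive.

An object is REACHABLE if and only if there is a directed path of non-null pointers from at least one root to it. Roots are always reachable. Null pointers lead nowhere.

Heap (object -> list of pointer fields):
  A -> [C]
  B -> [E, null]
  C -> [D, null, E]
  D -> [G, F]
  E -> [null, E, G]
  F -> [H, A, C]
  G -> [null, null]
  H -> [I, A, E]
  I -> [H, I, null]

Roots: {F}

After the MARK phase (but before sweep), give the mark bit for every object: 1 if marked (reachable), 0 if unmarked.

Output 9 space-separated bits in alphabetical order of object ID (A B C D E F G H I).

Roots: F
Mark F: refs=H A C, marked=F
Mark H: refs=I A E, marked=F H
Mark A: refs=C, marked=A F H
Mark C: refs=D null E, marked=A C F H
Mark I: refs=H I null, marked=A C F H I
Mark E: refs=null E G, marked=A C E F H I
Mark D: refs=G F, marked=A C D E F H I
Mark G: refs=null null, marked=A C D E F G H I
Unmarked (collected): B

Answer: 1 0 1 1 1 1 1 1 1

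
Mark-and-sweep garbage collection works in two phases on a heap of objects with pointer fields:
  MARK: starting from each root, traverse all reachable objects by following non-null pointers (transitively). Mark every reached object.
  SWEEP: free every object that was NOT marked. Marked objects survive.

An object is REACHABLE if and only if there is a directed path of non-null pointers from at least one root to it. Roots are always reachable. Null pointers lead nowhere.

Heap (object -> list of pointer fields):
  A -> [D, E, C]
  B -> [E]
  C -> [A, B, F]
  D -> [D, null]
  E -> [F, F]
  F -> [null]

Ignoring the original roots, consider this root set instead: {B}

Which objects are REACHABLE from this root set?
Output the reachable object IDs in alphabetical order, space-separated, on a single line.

Answer: B E F

Derivation:
Roots: B
Mark B: refs=E, marked=B
Mark E: refs=F F, marked=B E
Mark F: refs=null, marked=B E F
Unmarked (collected): A C D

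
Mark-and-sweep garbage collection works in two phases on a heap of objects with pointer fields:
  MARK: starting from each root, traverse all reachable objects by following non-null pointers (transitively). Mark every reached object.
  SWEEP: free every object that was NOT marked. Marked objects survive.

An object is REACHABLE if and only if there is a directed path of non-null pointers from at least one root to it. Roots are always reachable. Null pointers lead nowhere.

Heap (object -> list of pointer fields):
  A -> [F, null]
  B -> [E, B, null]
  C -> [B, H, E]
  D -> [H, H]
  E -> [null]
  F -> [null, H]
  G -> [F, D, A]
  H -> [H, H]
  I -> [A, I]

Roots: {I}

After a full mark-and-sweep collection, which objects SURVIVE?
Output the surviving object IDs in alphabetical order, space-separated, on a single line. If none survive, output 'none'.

Answer: A F H I

Derivation:
Roots: I
Mark I: refs=A I, marked=I
Mark A: refs=F null, marked=A I
Mark F: refs=null H, marked=A F I
Mark H: refs=H H, marked=A F H I
Unmarked (collected): B C D E G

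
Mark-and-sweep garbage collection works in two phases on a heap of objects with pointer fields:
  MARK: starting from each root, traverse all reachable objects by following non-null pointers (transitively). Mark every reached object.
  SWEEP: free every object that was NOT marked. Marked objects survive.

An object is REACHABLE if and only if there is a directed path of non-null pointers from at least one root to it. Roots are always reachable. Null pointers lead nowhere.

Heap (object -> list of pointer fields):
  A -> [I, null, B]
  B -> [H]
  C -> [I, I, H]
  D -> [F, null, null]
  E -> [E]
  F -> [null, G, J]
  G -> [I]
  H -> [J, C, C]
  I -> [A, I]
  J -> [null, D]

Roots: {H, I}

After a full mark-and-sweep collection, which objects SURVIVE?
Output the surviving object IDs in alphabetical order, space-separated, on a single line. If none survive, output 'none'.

Answer: A B C D F G H I J

Derivation:
Roots: H I
Mark H: refs=J C C, marked=H
Mark I: refs=A I, marked=H I
Mark J: refs=null D, marked=H I J
Mark C: refs=I I H, marked=C H I J
Mark A: refs=I null B, marked=A C H I J
Mark D: refs=F null null, marked=A C D H I J
Mark B: refs=H, marked=A B C D H I J
Mark F: refs=null G J, marked=A B C D F H I J
Mark G: refs=I, marked=A B C D F G H I J
Unmarked (collected): E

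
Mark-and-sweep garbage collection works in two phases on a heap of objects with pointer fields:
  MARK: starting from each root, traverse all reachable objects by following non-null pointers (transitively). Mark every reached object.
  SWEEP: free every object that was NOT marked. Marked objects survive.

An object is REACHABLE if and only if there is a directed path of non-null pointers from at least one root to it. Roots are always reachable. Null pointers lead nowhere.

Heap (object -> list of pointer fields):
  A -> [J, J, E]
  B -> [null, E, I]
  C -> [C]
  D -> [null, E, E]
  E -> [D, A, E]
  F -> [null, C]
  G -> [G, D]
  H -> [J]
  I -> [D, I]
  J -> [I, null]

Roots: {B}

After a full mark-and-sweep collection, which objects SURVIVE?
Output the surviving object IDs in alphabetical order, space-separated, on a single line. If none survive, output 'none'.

Answer: A B D E I J

Derivation:
Roots: B
Mark B: refs=null E I, marked=B
Mark E: refs=D A E, marked=B E
Mark I: refs=D I, marked=B E I
Mark D: refs=null E E, marked=B D E I
Mark A: refs=J J E, marked=A B D E I
Mark J: refs=I null, marked=A B D E I J
Unmarked (collected): C F G H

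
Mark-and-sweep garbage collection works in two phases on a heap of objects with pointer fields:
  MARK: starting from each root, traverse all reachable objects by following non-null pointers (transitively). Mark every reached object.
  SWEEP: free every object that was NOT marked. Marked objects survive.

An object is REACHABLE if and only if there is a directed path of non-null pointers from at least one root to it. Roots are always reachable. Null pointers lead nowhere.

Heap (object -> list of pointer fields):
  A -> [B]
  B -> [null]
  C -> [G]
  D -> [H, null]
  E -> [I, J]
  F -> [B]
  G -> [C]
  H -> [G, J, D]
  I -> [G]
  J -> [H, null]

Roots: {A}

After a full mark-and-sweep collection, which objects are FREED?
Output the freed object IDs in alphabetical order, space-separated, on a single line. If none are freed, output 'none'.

Answer: C D E F G H I J

Derivation:
Roots: A
Mark A: refs=B, marked=A
Mark B: refs=null, marked=A B
Unmarked (collected): C D E F G H I J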